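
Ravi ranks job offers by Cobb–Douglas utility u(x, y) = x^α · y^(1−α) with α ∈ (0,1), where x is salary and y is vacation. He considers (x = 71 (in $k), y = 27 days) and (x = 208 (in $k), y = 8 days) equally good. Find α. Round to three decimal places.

α ≈ 0.531

Set the two utilities equal: 71^α·27^(1−α) = 208^α·8^(1−α).
Rearrange to (71/208)^α = (8/27)^(1−α) and take logs: α·-1.074858 = (1−α)·-1.216395.
With A = -1.074858 and B = -1.216395: α·A = (1−α)·B, so α = B/(A+B) = -1.216395/-2.291253 ≈ 0.531.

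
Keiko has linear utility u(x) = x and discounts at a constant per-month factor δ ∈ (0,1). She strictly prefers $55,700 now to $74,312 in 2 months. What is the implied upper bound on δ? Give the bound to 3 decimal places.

Comparing present values: 55700 > δ^2·74312.
Dividing by 74312: δ^2 < 0.74954. Both sides are positive, so the square root keeps the direction.
δ < 0.74954^(1/2) = 0.866.

δ < 0.866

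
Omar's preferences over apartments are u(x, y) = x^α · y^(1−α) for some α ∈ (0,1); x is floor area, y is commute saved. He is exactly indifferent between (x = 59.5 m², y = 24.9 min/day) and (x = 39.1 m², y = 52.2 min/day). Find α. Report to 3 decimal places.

α ≈ 0.638

Indifference: 59.5^α · 24.9^(1−α) = 39.1^α · 52.2^(1−α).
Rearrange to (59.5/39.1)^α = (52.2/24.9)^(1−α) and take logs: α·0.419854 = (1−α)·0.740215.
So α/(1−α) = (0.740215)/(0.419854) = 1.763030, and α = 1.763030/2.763030 ≈ 0.638.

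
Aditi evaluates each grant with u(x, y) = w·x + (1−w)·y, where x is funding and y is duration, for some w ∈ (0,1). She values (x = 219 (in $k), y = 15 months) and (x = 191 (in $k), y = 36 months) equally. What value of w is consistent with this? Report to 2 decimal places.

w = 0.43

u(219,15) = u(191,36) means w·219 + (1−w)·15 = w·191 + (1−w)·36.
w·(219−191) = (1−w)·(36−15), i.e. w·28 = (1−w)·21.
So w/(1−w) = 21/28 = 0.7500, giving w = 21/(28+21) = 0.43.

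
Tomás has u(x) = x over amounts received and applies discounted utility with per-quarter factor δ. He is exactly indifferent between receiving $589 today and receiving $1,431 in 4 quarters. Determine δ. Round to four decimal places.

δ ≈ 0.8010

The payoff in 4 quarters is discounted by δ^4, so u(589) = δ^4·u(1431) and δ^4 = u(589)/u(1431).
With u(x) = x: δ^4 = 589/1431 = 0.41160.
Taking the 4th root: δ = 0.41160^(1/4) ≈ 0.8010.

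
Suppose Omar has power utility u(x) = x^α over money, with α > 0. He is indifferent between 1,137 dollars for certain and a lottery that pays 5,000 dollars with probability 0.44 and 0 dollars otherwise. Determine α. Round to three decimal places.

EU(lottery) = 0.44·5000^α + 0.56·0 = 0.44·5000^α.
Equating: 1137^α = 0.44·5000^α, i.e. 0.2274^α = 0.44.
Take logs: α = ln 0.44 / ln(1137/5000) ≈ 0.55433.

α ≈ 0.554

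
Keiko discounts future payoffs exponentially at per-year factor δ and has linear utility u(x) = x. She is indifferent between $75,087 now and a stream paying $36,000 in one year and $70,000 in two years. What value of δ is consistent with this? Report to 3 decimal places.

Equating present values: 75087 = 36000δ + 70000δ².
Rearranged: 70000δ² + 36000δ − 75087 = 0.
By the quadratic formula (taking the positive root), δ = (−36000 + √22320360000.00) / 140000 ≈ 0.810.

δ ≈ 0.810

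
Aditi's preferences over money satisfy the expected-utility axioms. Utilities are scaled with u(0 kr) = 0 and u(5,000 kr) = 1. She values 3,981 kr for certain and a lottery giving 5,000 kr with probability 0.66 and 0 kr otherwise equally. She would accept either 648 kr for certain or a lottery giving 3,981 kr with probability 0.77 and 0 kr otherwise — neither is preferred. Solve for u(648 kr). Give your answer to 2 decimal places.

From the first indifference, u(3,981 kr) = 0.66·u(5,000 kr) + 0.34·u(0 kr) = 0.66·1 + 0.34·0 = 0.66.
The second indifference gives u(648 kr) = 0.77·u(3,981 kr) + 0.23·u(0 kr) = 0.77·0.66 + 0.23·0.00 = 0.5082.

0.51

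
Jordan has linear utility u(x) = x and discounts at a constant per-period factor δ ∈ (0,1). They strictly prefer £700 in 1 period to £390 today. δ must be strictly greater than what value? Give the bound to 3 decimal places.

The preference means 390 < δ·700.
Dividing through by 700 gives δ > 0.55714.

δ > 0.557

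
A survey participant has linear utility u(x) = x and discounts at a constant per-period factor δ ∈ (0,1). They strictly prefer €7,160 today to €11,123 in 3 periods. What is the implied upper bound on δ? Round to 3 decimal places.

The preference means 7160 > δ^3·11123.
Dividing by 11123: δ^3 < 0.64371. Both sides are positive, so the cube root keeps the direction.
δ < 0.64371^(1/3) = 0.863.

δ < 0.863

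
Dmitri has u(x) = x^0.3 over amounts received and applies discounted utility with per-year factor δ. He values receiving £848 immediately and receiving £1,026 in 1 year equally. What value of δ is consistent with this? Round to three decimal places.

δ ≈ 0.944

Indifference means u(848) = δ · u(1026), so δ = u(848)/u(1026).
Since u(x) = x^0.3, δ = (848/1026)^0.3 = 0.82651^0.3 = 0.94444.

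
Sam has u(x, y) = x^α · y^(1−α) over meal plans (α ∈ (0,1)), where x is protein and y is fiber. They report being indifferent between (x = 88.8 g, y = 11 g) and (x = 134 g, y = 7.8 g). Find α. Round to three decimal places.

α ≈ 0.455

Indifference: 88.8^α · 11^(1−α) = 134^α · 7.8^(1−α).
Rearrange to (88.8/134)^α = (7.8/11)^(1−α) and take logs: α·-0.411453 = (1−α)·-0.343772.
So α/(1−α) = (-0.343772)/(-0.411453) = 0.835507, and α = 0.835507/1.835507 ≈ 0.455.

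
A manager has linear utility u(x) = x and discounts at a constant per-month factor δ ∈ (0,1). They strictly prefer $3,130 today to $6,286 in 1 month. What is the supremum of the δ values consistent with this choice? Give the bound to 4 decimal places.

δ < 0.4979

The preference means 3130 > δ·6286.
So δ < 3130/6286 = 0.49793.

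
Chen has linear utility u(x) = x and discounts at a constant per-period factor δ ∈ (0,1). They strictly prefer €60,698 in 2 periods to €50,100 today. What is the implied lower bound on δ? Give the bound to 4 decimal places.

Under u(x) = x this choice says 50100 < δ^2·60698.
Dividing by 60698: δ^2 > 0.82540. Both sides are positive, so the square root keeps the direction.
δ > (50100/60698)^(1/2) ≈ 0.9085.

δ > 0.9085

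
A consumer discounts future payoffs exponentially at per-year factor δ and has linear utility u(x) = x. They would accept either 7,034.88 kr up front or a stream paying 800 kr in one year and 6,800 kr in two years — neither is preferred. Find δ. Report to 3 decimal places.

The stream is worth 800δ + 6800δ² today, so 800δ + 6800δ² = 7034.88.
So 6800δ² + 800δ − 7034.88 = 0.
δ = (−800 + √(800² + 4·6800·7034.88)) / (2·6800) = (−800 + √191988736.00) / 13600 ≈ 0.960.

δ ≈ 0.960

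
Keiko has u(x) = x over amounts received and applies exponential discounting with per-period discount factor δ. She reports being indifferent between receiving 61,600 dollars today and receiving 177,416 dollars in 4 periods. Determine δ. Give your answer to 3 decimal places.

Indifference means u(61600) = δ^4 · u(177416), so δ^4 = u(61600)/u(177416).
With u(x) = x: δ^4 = 61600/177416 = 0.34721.
Taking the 4th root: δ = 0.34721^(1/4) ≈ 0.768.

δ ≈ 0.768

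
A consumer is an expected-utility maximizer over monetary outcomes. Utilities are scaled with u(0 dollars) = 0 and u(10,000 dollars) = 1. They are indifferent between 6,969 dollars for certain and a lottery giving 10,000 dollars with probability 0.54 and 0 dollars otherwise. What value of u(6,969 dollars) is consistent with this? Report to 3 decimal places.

The indifference gives u(6,969 dollars) = 0.54·u(10,000 dollars) + 0.46·u(0 dollars) = 0.54·1 + 0.46·0 = 0.54.

0.540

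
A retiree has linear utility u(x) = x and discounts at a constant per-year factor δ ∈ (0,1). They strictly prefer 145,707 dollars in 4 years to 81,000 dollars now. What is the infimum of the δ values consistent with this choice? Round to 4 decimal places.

Under u(x) = x this choice says 81000 < δ^4·145707.
Hence δ^4 > 81000/145707 = 0.55591, and x ↦ x^(1/4) is increasing on (0,∞).
δ > 0.55591^(1/4) = 0.8635.

δ > 0.8635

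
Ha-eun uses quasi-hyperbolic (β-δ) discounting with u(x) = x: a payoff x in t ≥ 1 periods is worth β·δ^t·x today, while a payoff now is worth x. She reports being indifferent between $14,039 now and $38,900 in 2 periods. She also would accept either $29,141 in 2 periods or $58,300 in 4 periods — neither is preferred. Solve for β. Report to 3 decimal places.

From the later pair, β·δ^2·29141 = β·δ^4·58300; dividing through, δ^2 = 29141/58300 = 0.49985, so δ = 0.70700.
The first indifference: 14039 = β·δ^2·38900, so β = 14039/(δ^2·38900) = 14039/(0.49985·38900) ≈ 0.722.

β ≈ 0.722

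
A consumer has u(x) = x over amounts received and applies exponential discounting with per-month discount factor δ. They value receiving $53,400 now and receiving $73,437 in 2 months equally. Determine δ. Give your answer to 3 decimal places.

δ ≈ 0.853

Equating discounted utilities: u(53400) = δ^2·u(73437) ⇒ δ^2 = u(53400)/u(73437).
With u(x) = x: δ^2 = 53400/73437 = 0.72715.
Taking the square root: δ = 0.72715^(1/2) ≈ 0.853.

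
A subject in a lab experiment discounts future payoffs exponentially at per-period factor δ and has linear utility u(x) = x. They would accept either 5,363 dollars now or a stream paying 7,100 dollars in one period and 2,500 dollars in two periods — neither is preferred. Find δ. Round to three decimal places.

δ ≈ 0.620

Equating present values: 5363 = 7100δ + 2500δ².
That is, 2500δ² + 7100δ − 5363 = 0, a quadratic in δ.
By the quadratic formula (taking the positive root), δ = (−7100 + √104040000.00) / 5000 ≈ 0.620.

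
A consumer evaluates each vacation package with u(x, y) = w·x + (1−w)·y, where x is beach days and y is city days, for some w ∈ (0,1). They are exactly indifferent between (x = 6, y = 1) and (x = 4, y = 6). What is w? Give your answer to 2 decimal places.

Equating utilities: w·6 + (1−w)·1 = w·4 + (1−w)·6.
Rearranging, 2·w − 5·(1−w) = 0.
Hence w = 5/(2+5) = 5/7 = 0.71.

w = 0.71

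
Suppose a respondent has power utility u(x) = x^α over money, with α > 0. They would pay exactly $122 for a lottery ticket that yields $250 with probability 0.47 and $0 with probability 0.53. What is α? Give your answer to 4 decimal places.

α ≈ 1.0524

EU(lottery) = 0.47·250^α + 0.53·0 = 0.47·250^α.
Indifference: 122^α = 0.47·250^α, so (122/250)^α = 0.47.
α = ln(0.47) / ln(122/250) = -0.7550226/-0.7174399 ≈ 1.0524.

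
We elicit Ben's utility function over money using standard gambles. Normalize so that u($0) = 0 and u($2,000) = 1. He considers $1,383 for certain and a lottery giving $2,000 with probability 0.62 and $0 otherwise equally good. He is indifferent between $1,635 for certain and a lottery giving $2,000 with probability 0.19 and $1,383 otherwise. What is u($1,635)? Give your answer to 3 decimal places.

0.692

The first gamble pins u($1,383): it must equal 0.62·1 + 0.38·0 = 0.62.
The second indifference gives u($1,635) = 0.19·u($2,000) + 0.81·u($1,383) = 0.19·1.00 + 0.81·0.62 = 0.6922.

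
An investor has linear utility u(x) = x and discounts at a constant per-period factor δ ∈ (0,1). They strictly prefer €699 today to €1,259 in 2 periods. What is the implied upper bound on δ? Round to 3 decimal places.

The preference means 699 > δ^2·1259.
So δ^2 < 699/1259 = 0.55520; taking the square root of both positive sides preserves the inequality.
δ < 0.55520^(1/2) = 0.745.

δ < 0.745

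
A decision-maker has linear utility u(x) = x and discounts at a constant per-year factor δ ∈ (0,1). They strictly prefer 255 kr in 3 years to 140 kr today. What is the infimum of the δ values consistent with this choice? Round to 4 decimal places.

δ > 0.8188

The preference means 140 < δ^3·255.
Hence δ^3 > 140/255 = 0.54902, and x ↦ x^(1/3) is increasing on (0,∞).
δ > (140/255)^(1/3) ≈ 0.8188.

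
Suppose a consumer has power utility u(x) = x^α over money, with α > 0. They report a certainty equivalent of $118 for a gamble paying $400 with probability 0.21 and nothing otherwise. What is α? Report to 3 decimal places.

α ≈ 1.278

EU(lottery) = 0.21·400^α + 0.79·0 = 0.21·400^α.
Indifference: 118^α = 0.21·400^α, so (118/400)^α = 0.21.
α = ln(0.21) / ln(118/400) = -1.560648/-1.220780 ≈ 1.278.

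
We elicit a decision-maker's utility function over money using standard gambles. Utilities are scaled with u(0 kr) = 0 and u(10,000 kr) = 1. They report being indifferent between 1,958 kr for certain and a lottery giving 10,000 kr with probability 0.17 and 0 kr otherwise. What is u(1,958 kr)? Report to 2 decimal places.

0.17

The indifference gives u(1,958 kr) = 0.17·u(10,000 kr) + 0.83·u(0 kr) = 0.17·1 + 0.83·0 = 0.17.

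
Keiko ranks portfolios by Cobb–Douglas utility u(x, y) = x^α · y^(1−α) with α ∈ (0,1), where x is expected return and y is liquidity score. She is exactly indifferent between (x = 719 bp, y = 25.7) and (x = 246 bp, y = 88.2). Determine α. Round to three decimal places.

α ≈ 0.535

The Cobb–Douglas utilities coincide, so 719^α·25.7^(1−α) = 246^α·88.2^(1−α).
Rearrange to (719/246)^α = (88.2/25.7)^(1−α) and take logs: α·1.072530 = (1−α)·1.233116.
With A = 1.072530 and B = 1.233116: α·A = (1−α)·B, so α = B/(A+B) = 1.233116/2.305646 ≈ 0.535.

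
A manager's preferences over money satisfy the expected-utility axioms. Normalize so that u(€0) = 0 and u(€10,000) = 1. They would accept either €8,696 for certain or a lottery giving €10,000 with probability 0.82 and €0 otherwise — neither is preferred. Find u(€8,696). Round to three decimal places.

u(€8,696) equals the lottery's expected utility: 0.82·1 + 0.18·0 = 0.82.

0.820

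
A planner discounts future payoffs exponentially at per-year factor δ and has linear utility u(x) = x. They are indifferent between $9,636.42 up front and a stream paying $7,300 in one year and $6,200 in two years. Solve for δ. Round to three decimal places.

The stream is worth 7300δ + 6200δ² today, so 7300δ + 6200δ² = 9636.42.
That is, 6200δ² + 7300δ − 9636.42 = 0, a quadratic in δ.
δ = (−7300 + √(7300² + 4·6200·9636.42)) / (2·6200) = (−7300 + √292273216.00) / 12400 ≈ 0.790.

δ ≈ 0.790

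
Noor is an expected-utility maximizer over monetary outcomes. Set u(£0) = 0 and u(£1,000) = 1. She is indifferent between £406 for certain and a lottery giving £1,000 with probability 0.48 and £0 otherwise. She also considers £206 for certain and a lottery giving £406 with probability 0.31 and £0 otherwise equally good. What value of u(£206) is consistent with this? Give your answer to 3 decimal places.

The first gamble pins u(£406): it must equal 0.48·1 + 0.52·0 = 0.48.
Then u(£206) = 0.31·u(£406) + 0.69·u(£0) = 0.31·0.48 + 0.69·0.00 = 0.1488.

0.149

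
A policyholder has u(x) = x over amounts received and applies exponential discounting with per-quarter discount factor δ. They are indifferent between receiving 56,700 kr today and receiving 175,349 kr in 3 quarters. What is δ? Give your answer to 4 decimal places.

δ ≈ 0.6864

The payoff in 3 quarters is discounted by δ^3, so u(56700) = δ^3·u(175349) and δ^3 = u(56700)/u(175349).
With u(x) = x: δ^3 = 56700/175349 = 0.32336.
Taking the cube root: δ = 0.32336^(1/3) ≈ 0.6864.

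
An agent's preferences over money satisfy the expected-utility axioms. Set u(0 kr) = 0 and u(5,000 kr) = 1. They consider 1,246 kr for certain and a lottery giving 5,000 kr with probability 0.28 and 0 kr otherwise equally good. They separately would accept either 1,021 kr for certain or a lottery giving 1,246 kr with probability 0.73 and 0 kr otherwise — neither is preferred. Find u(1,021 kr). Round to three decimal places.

0.204

First, u(1,246 kr) = 0.28·u(5,000 kr) + 0.72·u(0 kr) = 0.28.
Chaining: u(1,021 kr) = 0.73·0.28 + 0.27·0.00 = 0.2044.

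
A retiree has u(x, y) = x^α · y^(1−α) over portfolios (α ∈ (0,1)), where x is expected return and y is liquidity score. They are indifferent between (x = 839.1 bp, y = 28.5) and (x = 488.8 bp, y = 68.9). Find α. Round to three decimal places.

α ≈ 0.620

Set the two utilities equal: 839.1^α·28.5^(1−α) = 488.8^α·68.9^(1−α).
(839.1/488.8)^α = (68.9/28.5)^(1−α); take logs: α·ln(839.1/488.8) = (1−α)·ln(68.9/28.5), i.e. α·0.540376 = (1−α)·0.882752.
Thus α·(1.423128) = 0.882752, so α = 0.882752/1.423128 ≈ 0.620.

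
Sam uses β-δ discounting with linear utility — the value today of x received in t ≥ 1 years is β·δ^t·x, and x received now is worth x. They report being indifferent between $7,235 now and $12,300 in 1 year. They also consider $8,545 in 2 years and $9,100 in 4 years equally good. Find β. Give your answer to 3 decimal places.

From the later pair, β·δ^2·8545 = β·δ^4·9100; dividing through, δ^2 = 8545/9100 = 0.93901, so δ = 0.96903.
The first indifference: 7235 = β·δ·12300, so β = 7235/(δ·12300) = 7235/(0.96903·12300) ≈ 0.607.

β ≈ 0.607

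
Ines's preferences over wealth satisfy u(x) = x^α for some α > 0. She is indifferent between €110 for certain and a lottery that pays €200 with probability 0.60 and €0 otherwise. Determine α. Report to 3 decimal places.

α ≈ 0.854

EU(lottery) = 0.60·200^α + 0.40·0 = 0.60·200^α.
Equating: 110^α = 0.60·200^α, i.e. 0.5500^α = 0.60.
α = ln(0.60) / ln(110/200) = -0.510826/-0.597837 ≈ 0.854.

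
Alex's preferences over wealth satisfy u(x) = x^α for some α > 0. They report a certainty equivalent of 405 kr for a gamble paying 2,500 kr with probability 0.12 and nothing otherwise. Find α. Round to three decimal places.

α ≈ 1.165

Since u(0) = 0, the lottery's EU is 0.12·2500^α.
Equating: 405^α = 0.12·2500^α, i.e. 0.1620^α = 0.12.
α = ln(0.12) / ln(405/2500) = -2.120264/-1.820159 ≈ 1.165.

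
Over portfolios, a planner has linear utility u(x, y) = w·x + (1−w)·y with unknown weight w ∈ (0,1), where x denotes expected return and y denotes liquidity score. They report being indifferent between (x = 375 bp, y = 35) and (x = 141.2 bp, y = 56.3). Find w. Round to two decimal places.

w = 0.08

u(375,35) = u(141.2,56.3) means w·375 + (1−w)·35 = w·141.2 + (1−w)·56.3.
w·(375−141.2) = (1−w)·(56.3−35), i.e. w·233.8 = (1−w)·21.3.
So w/(1−w) = 21.3/233.8 = 0.0911, giving w = 21.3/(233.8+21.3) = 0.08.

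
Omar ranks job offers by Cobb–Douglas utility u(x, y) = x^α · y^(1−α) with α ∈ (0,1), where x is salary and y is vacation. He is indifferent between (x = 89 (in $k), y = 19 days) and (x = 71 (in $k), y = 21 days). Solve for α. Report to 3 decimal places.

Indifference: 89^α · 19^(1−α) = 71^α · 21^(1−α).
Rearrange to (89/71)^α = (21/19)^(1−α) and take logs: α·0.225956 = (1−α)·0.100083.
With A = 0.225956 and B = 0.100083: α·A = (1−α)·B, so α = B/(A+B) = 0.100083/0.326039 ≈ 0.307.

α ≈ 0.307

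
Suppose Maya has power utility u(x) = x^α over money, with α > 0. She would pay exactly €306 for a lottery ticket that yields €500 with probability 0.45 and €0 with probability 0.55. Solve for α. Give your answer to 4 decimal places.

The lottery's expected utility is 0.45·u(500) + 0.55·u(0) = 0.45·500^α (since u(0) = 0 for α > 0).
Equating: 306^α = 0.45·500^α, i.e. 0.6120^α = 0.45.
α = ln(0.45) / ln(306/500) = -0.7985077/-0.4910230 ≈ 1.6262.

α ≈ 1.6262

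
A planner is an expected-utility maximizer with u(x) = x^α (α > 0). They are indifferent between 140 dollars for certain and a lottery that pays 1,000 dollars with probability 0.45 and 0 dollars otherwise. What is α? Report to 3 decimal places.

α ≈ 0.406

Since u(0) = 0, the lottery's EU is 0.45·1000^α.
Setting u(140) equal to that: 140^α = 0.45·1000^α ⇒ (140/1000)^α = 0.45.
Taking logs: α·ln(140/1000) = ln(0.45), so α = -0.798508 / -1.966113 ≈ 0.406.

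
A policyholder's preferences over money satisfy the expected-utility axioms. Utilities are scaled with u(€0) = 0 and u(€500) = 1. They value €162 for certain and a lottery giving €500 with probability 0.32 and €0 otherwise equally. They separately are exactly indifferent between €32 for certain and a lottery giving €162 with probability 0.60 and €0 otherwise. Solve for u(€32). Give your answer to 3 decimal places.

The first gamble pins u(€162): it must equal 0.32·1 + 0.68·0 = 0.32.
Chaining: u(€32) = 0.60·0.32 + 0.40·0.00 = 0.1920.

0.192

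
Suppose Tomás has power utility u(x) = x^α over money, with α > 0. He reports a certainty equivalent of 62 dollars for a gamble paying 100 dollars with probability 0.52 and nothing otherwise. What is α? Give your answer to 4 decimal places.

α ≈ 1.3679

EU(lottery) = 0.52·100^α + 0.48·0 = 0.52·100^α.
Equating: 62^α = 0.52·100^α, i.e. 0.6200^α = 0.52.
Taking logs: α·ln(62/100) = ln(0.52), so α = -0.6539265 / -0.4780358 ≈ 1.3679.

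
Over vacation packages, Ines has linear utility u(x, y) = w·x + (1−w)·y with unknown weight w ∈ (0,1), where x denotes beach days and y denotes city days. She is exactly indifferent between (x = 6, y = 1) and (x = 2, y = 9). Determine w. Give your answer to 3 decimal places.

w = 0.667

Indifference: w·6 + (1−w)·1 = w·2 + (1−w)·9.
Rearranging, 4·w − 8·(1−w) = 0.
Hence w = 8/(4+8) = 8/12 = 0.667.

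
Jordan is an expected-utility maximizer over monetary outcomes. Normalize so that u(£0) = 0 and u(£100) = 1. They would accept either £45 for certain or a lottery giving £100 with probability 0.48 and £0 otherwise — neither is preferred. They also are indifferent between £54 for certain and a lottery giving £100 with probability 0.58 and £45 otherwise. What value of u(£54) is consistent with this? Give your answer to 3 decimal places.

0.782

First, u(£45) = 0.48·u(£100) + 0.52·u(£0) = 0.48.
Then u(£54) = 0.58·u(£100) + 0.42·u(£45) = 0.58·1.00 + 0.42·0.48 = 0.7816.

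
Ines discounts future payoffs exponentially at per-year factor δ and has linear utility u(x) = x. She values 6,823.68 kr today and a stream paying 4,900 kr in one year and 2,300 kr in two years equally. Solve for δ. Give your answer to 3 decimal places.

δ ≈ 0.960

Equating present values: 6823.68 = 4900δ + 2300δ².
Rearranged: 2300δ² + 4900δ − 6823.68 = 0.
By the quadratic formula (taking the positive root), δ = (−4900 + √86787856.00) / 4600 ≈ 0.960.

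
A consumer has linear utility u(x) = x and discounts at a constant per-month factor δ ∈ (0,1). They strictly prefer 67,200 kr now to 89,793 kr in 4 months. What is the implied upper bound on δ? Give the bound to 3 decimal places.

δ < 0.930

Under u(x) = x this choice says 67200 > δ^4·89793.
So δ^4 < 67200/89793 = 0.74839; taking the 4th root of both positive sides preserves the inequality.
δ < (67200/89793)^(1/4) ≈ 0.930.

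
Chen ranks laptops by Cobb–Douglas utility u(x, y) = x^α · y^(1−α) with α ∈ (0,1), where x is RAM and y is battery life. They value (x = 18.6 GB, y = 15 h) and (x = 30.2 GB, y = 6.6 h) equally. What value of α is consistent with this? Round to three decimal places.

Indifference: 18.6^α · 15^(1−α) = 30.2^α · 6.6^(1−α).
Rearrange to (18.6/30.2)^α = (6.6/15)^(1−α) and take logs: α·-0.484680 = (1−α)·-0.820981.
So α/(1−α) = (-0.820981)/(-0.484680) = 1.693862, and α = 1.693862/2.693862 ≈ 0.629.

α ≈ 0.629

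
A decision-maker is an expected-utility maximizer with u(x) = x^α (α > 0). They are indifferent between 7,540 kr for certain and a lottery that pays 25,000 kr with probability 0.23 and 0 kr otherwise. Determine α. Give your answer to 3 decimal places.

The lottery's expected utility is 0.23·u(25000) + 0.77·u(0) = 0.23·25000^α (since u(0) = 0 for α > 0).
Setting u(7540) equal to that: 7540^α = 0.23·25000^α ⇒ (7540/25000)^α = 0.23.
Take logs: α = ln 0.23 / ln(7540/25000) ≈ 1.22611.

α ≈ 1.226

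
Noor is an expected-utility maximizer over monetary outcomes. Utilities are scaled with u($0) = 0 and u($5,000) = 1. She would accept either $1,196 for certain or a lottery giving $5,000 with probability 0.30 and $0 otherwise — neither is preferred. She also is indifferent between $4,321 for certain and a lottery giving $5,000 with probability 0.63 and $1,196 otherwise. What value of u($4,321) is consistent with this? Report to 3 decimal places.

0.741

First, u($1,196) = 0.30·u($5,000) + 0.70·u($0) = 0.30.
Chaining: u($4,321) = 0.63·1.00 + 0.37·0.30 = 0.7410.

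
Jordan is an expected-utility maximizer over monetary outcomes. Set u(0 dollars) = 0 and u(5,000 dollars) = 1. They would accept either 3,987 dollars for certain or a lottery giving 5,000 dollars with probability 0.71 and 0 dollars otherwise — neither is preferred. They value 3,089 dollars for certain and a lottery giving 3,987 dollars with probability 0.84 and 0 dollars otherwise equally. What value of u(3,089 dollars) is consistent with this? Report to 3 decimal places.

The first gamble pins u(3,987 dollars): it must equal 0.71·1 + 0.29·0 = 0.71.
The second indifference gives u(3,089 dollars) = 0.84·u(3,987 dollars) + 0.16·u(0 dollars) = 0.84·0.71 + 0.16·0.00 = 0.5964.

0.596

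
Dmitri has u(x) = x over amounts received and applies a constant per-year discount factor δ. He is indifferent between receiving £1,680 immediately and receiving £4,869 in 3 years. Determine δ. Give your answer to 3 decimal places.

δ ≈ 0.701

Indifference means u(1680) = δ^3 · u(4869), so δ^3 = u(1680)/u(4869).
With u(x) = x: δ^3 = 1680/4869 = 0.34504.
So δ = 0.34504^(1/3) ≈ 0.701.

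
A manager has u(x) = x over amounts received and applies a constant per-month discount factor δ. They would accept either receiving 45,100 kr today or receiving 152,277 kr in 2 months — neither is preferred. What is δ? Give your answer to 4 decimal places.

Indifference means u(45100) = δ^2 · u(152277), so δ^2 = u(45100)/u(152277).
With u(x) = x: δ^2 = 45100/152277 = 0.29617.
Taking the square root: δ = 0.29617^(1/2) ≈ 0.5442.

δ ≈ 0.5442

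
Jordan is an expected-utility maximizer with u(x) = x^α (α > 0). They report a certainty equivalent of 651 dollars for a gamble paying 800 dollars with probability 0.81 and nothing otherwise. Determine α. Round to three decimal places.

The lottery's expected utility is 0.81·u(800) + 0.19·u(0) = 0.81·800^α (since u(0) = 0 for α > 0).
Setting u(651) equal to that: 651^α = 0.81·800^α ⇒ (651/800)^α = 0.81.
Take logs: α = ln 0.81 / ln(651/800) ≈ 1.02241.

α ≈ 1.022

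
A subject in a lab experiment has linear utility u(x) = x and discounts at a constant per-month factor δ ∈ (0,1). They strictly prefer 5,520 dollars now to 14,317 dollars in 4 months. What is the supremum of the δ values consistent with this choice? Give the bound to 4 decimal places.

δ < 0.7880

Under u(x) = x this choice says 5520 > δ^4·14317.
Dividing by 14317: δ^4 < 0.38556. Both sides are positive, so the 4th root keeps the direction.
δ < (5520/14317)^(1/4) ≈ 0.7880.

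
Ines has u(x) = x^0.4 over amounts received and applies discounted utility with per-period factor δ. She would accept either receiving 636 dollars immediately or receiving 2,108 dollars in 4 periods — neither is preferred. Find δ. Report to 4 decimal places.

Indifference means u(636) = δ^4 · u(2108), so δ^4 = u(636)/u(2108).
Since u(x) = x^0.4, δ^4 = (636/2108)^0.4 = 0.30171^0.4 = 0.61921.
Hence δ = (0.61921)^(1/4) = 0.887072.

δ ≈ 0.8871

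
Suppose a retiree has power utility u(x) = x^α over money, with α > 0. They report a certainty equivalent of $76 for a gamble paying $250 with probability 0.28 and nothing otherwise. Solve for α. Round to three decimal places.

The lottery's expected utility is 0.28·u(250) + 0.72·u(0) = 0.28·250^α (since u(0) = 0 for α > 0).
Setting u(76) equal to that: 76^α = 0.28·250^α ⇒ (76/250)^α = 0.28.
Take logs: α = ln 0.28 / ln(76/250) ≈ 1.06907.

α ≈ 1.069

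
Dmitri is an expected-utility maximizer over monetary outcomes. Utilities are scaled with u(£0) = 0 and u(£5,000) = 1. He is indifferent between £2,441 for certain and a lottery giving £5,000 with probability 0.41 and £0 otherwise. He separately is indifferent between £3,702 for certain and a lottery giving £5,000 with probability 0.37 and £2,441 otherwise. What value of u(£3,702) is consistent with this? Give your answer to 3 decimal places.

0.628

First, u(£2,441) = 0.41·u(£5,000) + 0.59·u(£0) = 0.41.
Chaining: u(£3,702) = 0.37·1.00 + 0.63·0.41 = 0.6283.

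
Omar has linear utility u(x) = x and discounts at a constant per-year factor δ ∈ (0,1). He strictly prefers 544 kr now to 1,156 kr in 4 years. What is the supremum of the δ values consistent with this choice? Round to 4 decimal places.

δ < 0.8282

Under u(x) = x this choice says 544 > δ^4·1156.
Hence δ^4 < 544/1156 = 0.47059, and x ↦ x^(1/4) is increasing on (0,∞).
δ < (544/1156)^(1/4) ≈ 0.8282.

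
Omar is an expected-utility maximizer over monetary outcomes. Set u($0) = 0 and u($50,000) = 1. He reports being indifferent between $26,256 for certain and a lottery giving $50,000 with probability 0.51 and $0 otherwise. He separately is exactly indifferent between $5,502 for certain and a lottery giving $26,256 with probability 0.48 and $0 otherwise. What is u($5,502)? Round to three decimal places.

The first gamble pins u($26,256): it must equal 0.51·1 + 0.49·0 = 0.51.
Then u($5,502) = 0.48·u($26,256) + 0.52·u($0) = 0.48·0.51 + 0.52·0.00 = 0.2448.

0.245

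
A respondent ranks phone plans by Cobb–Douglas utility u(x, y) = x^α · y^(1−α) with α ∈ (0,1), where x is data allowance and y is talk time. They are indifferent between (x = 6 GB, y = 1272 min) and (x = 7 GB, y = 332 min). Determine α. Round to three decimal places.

Indifference: 6^α · 1272^(1−α) = 7^α · 332^(1−α).
Taking logs: α·ln 6 + (1−α)·ln 1272 = α·ln 7 + (1−α)·ln 332, i.e. α·-0.154151 = (1−α)·-1.343211.
So α/(1−α) = (-1.343211)/(-0.154151) = 8.713605, and α = 8.713605/9.713605 ≈ 0.897.

α ≈ 0.897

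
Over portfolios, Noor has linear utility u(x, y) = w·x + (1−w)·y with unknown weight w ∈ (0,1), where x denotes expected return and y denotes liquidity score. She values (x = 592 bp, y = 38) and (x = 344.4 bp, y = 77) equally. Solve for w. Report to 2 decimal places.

w = 0.14

Indifference: w·592 + (1−w)·38 = w·344.4 + (1−w)·77.
Rearranging, 247.6·w − 39·(1−w) = 0.
So w/(1−w) = 39/247.6 = 0.1575, giving w = 39/(247.6+39) = 0.14.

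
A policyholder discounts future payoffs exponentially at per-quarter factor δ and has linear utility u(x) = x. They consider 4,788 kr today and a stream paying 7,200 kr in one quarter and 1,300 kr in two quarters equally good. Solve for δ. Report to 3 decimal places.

Present value of the stream is 7200·δ + 1300·δ². Indifference gives 7200δ + 1300δ² = 4788.
Rearranged: 1300δ² + 7200δ − 4788 = 0.
The positive root is δ = [−7200 + √(7200² + 4·1300·4788)] / (2·1300) = (−7200 + 8760.000)/2600 ≈ 0.600.

δ ≈ 0.600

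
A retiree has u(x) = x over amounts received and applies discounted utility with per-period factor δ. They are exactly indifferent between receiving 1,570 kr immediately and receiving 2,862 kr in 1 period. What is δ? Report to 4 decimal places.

δ ≈ 0.5486

Equating discounted utilities: u(1570) = δ·u(2862) ⇒ δ = u(1570)/u(2862).
With u(x) = x: δ = 1570/2862 = 0.54857.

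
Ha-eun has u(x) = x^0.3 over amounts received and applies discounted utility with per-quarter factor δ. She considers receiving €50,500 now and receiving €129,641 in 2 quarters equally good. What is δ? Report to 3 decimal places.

The payoff in 2 quarters is discounted by δ^2, so u(50500) = δ^2·u(129641) and δ^2 = u(50500)/u(129641).
With u(x) = x^0.3: δ^2 = 50500^0.3/129641^0.3 = (50500/129641)^0.3 = 0.75364.
Hence δ = (0.75364)^(1/2) = 0.86813.

δ ≈ 0.868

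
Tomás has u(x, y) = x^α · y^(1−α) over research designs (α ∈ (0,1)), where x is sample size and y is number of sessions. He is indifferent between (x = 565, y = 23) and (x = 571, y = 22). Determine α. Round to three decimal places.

Set the two utilities equal: 565^α·23^(1−α) = 571^α·22^(1−α).
(565/571)^α = (22/23)^(1−α); take logs: α·ln(565/571) = (1−α)·ln(22/23), i.e. α·-0.010563 = (1−α)·-0.044452.
Thus α·(-0.055015) = -0.044452, so α = -0.044452/-0.055015 ≈ 0.808.

α ≈ 0.808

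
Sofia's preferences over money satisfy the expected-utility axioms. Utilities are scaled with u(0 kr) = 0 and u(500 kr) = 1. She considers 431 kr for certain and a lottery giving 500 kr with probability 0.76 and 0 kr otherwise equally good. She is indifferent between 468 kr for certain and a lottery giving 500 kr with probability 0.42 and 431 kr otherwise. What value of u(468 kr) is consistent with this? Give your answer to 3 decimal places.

0.861

The first gamble pins u(431 kr): it must equal 0.76·1 + 0.24·0 = 0.76.
Then u(468 kr) = 0.42·u(500 kr) + 0.58·u(431 kr) = 0.42·1.00 + 0.58·0.76 = 0.8608.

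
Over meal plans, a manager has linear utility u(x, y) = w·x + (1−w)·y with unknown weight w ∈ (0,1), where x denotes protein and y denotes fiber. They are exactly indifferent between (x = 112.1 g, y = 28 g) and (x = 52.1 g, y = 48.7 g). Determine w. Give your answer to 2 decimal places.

w = 0.26

Equating utilities: w·112.1 + (1−w)·28 = w·52.1 + (1−w)·48.7.
Rearranging, 60·w − 20.7·(1−w) = 0.
The marginal rate of substitution is 20.7/60, so w = 20.7/(60+20.7) = 0.26.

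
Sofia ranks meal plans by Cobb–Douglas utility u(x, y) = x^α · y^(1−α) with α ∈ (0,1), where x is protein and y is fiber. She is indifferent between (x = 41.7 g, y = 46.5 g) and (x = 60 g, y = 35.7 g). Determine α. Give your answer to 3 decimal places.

α ≈ 0.421

Set the two utilities equal: 41.7^α·46.5^(1−α) = 60^α·35.7^(1−α).
Taking logs: α·ln 41.7 + (1−α)·ln 46.5 = α·ln 60 + (1−α)·ln 35.7, i.e. α·-0.363843 = (1−α)·-0.264302.
With A = -0.363843 and B = -0.264302: α·A = (1−α)·B, so α = B/(A+B) = -0.264302/-0.628145 ≈ 0.421.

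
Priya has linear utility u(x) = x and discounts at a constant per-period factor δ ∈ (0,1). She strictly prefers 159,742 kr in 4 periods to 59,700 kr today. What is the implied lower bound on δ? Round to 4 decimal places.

Comparing present values: 59700 < δ^4·159742.
So δ^4 > 59700/159742 = 0.37373; taking the 4th root of both positive sides preserves the inequality.
δ > (59700/159742)^(1/4) ≈ 0.7819.

δ > 0.7819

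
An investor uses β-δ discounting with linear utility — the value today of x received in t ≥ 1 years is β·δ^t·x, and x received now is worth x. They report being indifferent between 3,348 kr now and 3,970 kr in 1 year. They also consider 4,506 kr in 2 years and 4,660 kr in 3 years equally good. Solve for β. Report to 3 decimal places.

Both payoffs in the second observation are in the future, so β drops out: δ^2·4506 = δ^3·4660 ⇒ δ = 4506/4660 = 0.96695.
Now use the now-vs-future pair: 3348 = β·δ·3970 gives β = 3348/(0.96695·3970) ≈ 0.872.

β ≈ 0.872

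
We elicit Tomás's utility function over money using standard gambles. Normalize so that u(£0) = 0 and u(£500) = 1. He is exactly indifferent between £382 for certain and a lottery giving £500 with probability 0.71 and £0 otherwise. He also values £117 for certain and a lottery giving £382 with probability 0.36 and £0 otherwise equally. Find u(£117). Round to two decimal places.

0.26

First, u(£382) = 0.71·u(£500) + 0.29·u(£0) = 0.71.
Chaining: u(£117) = 0.36·0.71 + 0.64·0.00 = 0.2556.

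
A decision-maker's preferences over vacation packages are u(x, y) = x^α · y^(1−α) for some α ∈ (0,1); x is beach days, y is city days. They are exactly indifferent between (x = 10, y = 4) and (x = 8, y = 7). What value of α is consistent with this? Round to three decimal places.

α ≈ 0.715

The Cobb–Douglas utilities coincide, so 10^α·4^(1−α) = 8^α·7^(1−α).
Rearrange to (10/8)^α = (7/4)^(1−α) and take logs: α·0.223144 = (1−α)·0.559616.
So α/(1−α) = (0.559616)/(0.223144) = 2.507869, and α = 2.507869/3.507869 ≈ 0.715.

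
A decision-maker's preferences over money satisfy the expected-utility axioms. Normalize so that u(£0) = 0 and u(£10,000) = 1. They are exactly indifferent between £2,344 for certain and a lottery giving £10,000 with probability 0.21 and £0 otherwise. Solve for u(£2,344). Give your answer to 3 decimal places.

u(£2,344) equals the lottery's expected utility: 0.21·1 + 0.79·0 = 0.21.

0.210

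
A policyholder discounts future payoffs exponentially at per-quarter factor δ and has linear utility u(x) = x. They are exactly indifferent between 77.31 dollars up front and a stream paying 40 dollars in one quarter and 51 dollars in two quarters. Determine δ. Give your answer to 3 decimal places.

Present value of the stream is 40·δ + 51·δ². Indifference gives 40δ + 51δ² = 77.31.
That is, 51δ² + 40δ − 77.31 = 0, a quadratic in δ.
δ = (−40 + √(40² + 4·51·77.31)) / (2·51) = (−40 + √17371.24) / 102 ≈ 0.900.

δ ≈ 0.900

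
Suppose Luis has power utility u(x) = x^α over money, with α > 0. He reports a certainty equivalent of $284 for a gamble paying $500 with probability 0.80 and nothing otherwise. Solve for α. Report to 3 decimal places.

The lottery's expected utility is 0.80·u(500) + 0.20·u(0) = 0.80·500^α (since u(0) = 0 for α > 0).
Setting u(284) equal to that: 284^α = 0.80·500^α ⇒ (284/500)^α = 0.80.
Taking logs: α·ln(284/500) = ln(0.80), so α = -0.223144 / -0.565634 ≈ 0.395.

α ≈ 0.395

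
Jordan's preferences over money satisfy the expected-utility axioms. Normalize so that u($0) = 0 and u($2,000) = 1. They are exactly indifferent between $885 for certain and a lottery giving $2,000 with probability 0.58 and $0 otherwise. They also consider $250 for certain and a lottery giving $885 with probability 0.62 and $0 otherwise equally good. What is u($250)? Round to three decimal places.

0.360

First, u($885) = 0.58·u($2,000) + 0.42·u($0) = 0.58.
Then u($250) = 0.62·u($885) + 0.38·u($0) = 0.62·0.58 + 0.38·0.00 = 0.3596.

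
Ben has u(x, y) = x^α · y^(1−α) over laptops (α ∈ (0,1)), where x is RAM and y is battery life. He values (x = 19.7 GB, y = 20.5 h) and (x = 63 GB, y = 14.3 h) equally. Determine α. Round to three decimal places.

α ≈ 0.237

Indifference: 19.7^α · 20.5^(1−α) = 63^α · 14.3^(1−α).
(19.7/63)^α = (14.3/20.5)^(1−α); take logs: α·ln(19.7/63) = (1−α)·ln(14.3/20.5), i.e. α·-1.162516 = (1−α)·-0.360165.
So α/(1−α) = (-0.360165)/(-1.162516) = 0.309815, and α = 0.309815/1.309815 ≈ 0.237.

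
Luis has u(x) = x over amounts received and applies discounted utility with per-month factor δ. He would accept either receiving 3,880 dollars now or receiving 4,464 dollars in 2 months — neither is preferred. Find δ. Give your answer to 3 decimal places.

δ ≈ 0.932

The payoff in 2 months is discounted by δ^2, so u(3880) = δ^2·u(4464) and δ^2 = u(3880)/u(4464).
With u(x) = x: δ^2 = 3880/4464 = 0.86918.
Taking the square root: δ = 0.86918^(1/2) ≈ 0.932.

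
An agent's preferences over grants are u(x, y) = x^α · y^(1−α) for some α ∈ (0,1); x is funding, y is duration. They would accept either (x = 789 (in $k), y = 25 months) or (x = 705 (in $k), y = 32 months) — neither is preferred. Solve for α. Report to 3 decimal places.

α ≈ 0.687

The Cobb–Douglas utilities coincide, so 789^α·25^(1−α) = 705^α·32^(1−α).
Taking logs: α·ln 789 + (1−α)·ln 25 = α·ln 705 + (1−α)·ln 32, i.e. α·0.112569 = (1−α)·0.246860.
So α/(1−α) = (0.246860)/(0.112569) = 2.192966, and α = 2.192966/3.192966 ≈ 0.687.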